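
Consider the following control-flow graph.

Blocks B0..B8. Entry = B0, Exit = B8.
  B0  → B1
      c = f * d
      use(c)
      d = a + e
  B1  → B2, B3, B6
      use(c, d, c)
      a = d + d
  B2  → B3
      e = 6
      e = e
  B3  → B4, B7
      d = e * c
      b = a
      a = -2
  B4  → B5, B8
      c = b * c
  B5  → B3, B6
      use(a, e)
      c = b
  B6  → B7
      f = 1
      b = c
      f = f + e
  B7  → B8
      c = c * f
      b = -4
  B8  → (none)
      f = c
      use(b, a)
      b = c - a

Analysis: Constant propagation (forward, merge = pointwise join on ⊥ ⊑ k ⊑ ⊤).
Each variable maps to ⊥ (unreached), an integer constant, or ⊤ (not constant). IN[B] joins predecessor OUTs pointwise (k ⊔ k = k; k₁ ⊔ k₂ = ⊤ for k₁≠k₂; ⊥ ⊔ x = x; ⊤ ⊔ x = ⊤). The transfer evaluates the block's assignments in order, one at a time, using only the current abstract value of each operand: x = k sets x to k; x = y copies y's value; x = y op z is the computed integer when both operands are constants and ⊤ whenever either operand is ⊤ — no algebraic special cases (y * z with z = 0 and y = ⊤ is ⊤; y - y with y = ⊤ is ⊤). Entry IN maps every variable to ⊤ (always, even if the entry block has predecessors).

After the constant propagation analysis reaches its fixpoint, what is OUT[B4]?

Answer: {a: -2, b: ⊤, c: ⊤, d: ⊤, e: ⊤, f: ⊤}

Working:
Per-block solution:
  B0: | IN=(all ⊤) | OUT=(all ⊤)
  B1: | IN=(all ⊤) | OUT=(all ⊤)
  B2: | IN=(all ⊤) | OUT={e:6; rest ⊤}
  B3: | IN=(all ⊤) | OUT={a:-2; rest ⊤}
  B4: | IN={a:-2; rest ⊤} | OUT={a:-2; rest ⊤}
  B5: | IN={a:-2; rest ⊤} | OUT={a:-2; rest ⊤}
  B6: | IN=(all ⊤) | OUT=(all ⊤)
  B7: | IN=(all ⊤) | OUT={b:-4; rest ⊤}
  B8: | IN=(all ⊤) | OUT=(all ⊤)

Merge at B4: IN[B4] = OUT[B3] = {a: -2, b: ⊤, c: ⊤, d: ⊤, e: ⊤, f: ⊤}
Applying B4's transfer function to that IN value gives OUT[B4] (row B4 above).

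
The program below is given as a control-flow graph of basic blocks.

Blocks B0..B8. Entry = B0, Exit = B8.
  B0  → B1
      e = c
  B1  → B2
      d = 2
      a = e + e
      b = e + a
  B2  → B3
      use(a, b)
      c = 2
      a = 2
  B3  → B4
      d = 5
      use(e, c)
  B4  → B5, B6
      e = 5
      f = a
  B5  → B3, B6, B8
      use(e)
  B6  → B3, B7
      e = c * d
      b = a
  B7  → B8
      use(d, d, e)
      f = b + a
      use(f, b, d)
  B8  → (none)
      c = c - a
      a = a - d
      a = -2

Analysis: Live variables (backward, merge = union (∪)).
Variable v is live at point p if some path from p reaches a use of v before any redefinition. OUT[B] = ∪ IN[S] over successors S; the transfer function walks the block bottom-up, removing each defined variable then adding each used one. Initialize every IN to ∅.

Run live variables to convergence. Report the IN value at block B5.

Answer: {a, c, d, e}

Working:
Fixpoint table:
  B0:  IN={c}  OUT={e}
  B1:  IN={e}  OUT={a, b, e}
  B2:  IN={a, b, e}  OUT={a, c, e}
  B3:  IN={a, c, e}  OUT={a, c, d}
  B4:  IN={a, c, d}  OUT={a, c, d, e}
  B5:  IN={a, c, d, e}  OUT={a, c, d, e}
  B6:  IN={a, c, d}  OUT={a, b, c, d, e}
  B7:  IN={a, b, c, d, e}  OUT={a, c, d}
  B8:  IN={a, c, d}  OUT={}

Merge at B5: OUT[B5] = IN[B3] ⊔ IN[B6] ⊔ IN[B8] = {a, c, d, e}
Applying B5's transfer function to that OUT value gives IN[B5] (row B5 above).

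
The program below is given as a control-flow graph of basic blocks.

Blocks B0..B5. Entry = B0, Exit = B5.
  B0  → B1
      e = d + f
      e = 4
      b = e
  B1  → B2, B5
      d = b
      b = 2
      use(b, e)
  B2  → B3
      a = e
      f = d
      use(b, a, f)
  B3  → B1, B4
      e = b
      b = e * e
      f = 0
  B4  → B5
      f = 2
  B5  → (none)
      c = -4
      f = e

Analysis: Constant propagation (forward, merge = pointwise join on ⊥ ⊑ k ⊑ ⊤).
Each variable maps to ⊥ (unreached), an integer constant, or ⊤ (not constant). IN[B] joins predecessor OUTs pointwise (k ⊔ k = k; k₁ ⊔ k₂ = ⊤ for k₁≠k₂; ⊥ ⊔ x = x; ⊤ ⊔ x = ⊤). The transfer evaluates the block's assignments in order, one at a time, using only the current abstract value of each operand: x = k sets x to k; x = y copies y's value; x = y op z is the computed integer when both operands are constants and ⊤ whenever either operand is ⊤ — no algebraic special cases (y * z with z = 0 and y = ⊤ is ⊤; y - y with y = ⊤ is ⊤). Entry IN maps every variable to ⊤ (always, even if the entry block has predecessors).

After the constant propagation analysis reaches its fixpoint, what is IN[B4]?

Answer: {a: ⊤, b: 4, c: ⊤, d: 4, e: 2, f: 0}

Working:
Per-block solution:
  B0:   IN=(all ⊤)   OUT={b:4, e:4; rest ⊤}
  B1:   IN={b:4; rest ⊤}   OUT={b:2, d:4; rest ⊤}
  B2:   IN={b:2, d:4; rest ⊤}   OUT={b:2, d:4, f:4; rest ⊤}
  B3:   IN={b:2, d:4, f:4; rest ⊤}   OUT={b:4, d:4, e:2, f:0; rest ⊤}
  B4:   IN={b:4, d:4, e:2, f:0; rest ⊤}   OUT={b:4, d:4, e:2, f:2; rest ⊤}
  B5:   IN={d:4; rest ⊤}   OUT={c:-4, d:4; rest ⊤}

Merge at B4: IN[B4] = OUT[B3] = {a: ⊤, b: 4, c: ⊤, d: 4, e: 2, f: 0}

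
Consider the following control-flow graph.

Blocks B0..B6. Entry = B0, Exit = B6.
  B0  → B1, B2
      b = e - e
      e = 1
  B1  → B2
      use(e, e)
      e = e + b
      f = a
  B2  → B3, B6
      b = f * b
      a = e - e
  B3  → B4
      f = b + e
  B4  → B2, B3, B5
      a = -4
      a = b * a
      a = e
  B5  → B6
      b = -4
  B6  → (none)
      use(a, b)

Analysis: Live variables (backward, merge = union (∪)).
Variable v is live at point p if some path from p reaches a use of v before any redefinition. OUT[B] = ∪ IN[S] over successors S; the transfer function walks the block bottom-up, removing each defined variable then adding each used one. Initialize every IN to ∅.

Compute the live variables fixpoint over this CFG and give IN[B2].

Answer: {b, e, f}

Trace:
Fixpoint table:
  B0:  IN={a, e, f}  OUT={a, b, e, f}
  B1:  IN={a, b, e}  OUT={b, e, f}
  B2:  IN={b, e, f}  OUT={a, b, e}
  B3:  IN={b, e}  OUT={b, e, f}
  B4:  IN={b, e, f}  OUT={a, b, e, f}
  B5:  IN={a}  OUT={a, b}
  B6:  IN={a, b}  OUT={}

Merge at B2: OUT[B2] = IN[B3] ⊔ IN[B6] = {a, b, e}
Applying B2's transfer function to that OUT value gives IN[B2] (row B2 above).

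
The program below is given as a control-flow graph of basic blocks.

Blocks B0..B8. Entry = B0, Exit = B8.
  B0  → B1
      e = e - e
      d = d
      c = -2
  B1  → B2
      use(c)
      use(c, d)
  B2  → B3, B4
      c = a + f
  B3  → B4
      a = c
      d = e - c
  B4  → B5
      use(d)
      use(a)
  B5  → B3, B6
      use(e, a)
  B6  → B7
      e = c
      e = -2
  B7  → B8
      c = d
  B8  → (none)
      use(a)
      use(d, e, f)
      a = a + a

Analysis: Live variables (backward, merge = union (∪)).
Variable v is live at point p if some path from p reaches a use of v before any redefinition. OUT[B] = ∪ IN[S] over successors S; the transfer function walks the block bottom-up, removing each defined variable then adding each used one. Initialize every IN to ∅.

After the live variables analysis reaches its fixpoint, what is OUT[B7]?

Fixpoint table:
  B0: | IN={a, d, e, f} | OUT={a, c, d, e, f}
  B1: | IN={a, c, d, e, f} | OUT={a, d, e, f}
  B2: | IN={a, d, e, f} | OUT={a, c, d, e, f}
  B3: | IN={c, e, f} | OUT={a, c, d, e, f}
  B4: | IN={a, c, d, e, f} | OUT={a, c, d, e, f}
  B5: | IN={a, c, d, e, f} | OUT={a, c, d, e, f}
  B6: | IN={a, c, d, f} | OUT={a, d, e, f}
  B7: | IN={a, d, e, f} | OUT={a, d, e, f}
  B8: | IN={a, d, e, f} | OUT={}

Merge at B7: OUT[B7] = IN[B8] = {a, d, e, f}

Answer: {a, d, e, f}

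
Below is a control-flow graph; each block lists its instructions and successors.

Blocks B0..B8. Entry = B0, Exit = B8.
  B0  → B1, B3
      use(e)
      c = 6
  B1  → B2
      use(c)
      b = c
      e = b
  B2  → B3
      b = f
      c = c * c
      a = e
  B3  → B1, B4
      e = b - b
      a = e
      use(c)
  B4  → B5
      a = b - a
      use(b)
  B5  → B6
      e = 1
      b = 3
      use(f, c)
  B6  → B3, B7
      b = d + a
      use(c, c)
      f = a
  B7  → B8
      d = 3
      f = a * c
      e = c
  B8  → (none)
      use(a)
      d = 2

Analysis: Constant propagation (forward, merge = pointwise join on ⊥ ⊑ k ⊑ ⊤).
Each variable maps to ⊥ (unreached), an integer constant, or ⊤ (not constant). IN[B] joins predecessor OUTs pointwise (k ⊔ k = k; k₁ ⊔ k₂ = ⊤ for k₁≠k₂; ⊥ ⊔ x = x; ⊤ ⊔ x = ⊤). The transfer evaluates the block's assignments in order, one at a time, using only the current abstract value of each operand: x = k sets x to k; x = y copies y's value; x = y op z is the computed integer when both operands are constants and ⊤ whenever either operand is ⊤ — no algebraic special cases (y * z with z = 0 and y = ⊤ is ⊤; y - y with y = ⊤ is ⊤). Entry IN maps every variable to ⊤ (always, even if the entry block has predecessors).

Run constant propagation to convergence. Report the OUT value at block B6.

Converged values:
  B0:   IN=(all ⊤)   OUT={c:6; rest ⊤}
  B1:   IN=(all ⊤)   OUT=(all ⊤)
  B2:   IN=(all ⊤)   OUT=(all ⊤)
  B3:   IN=(all ⊤)   OUT=(all ⊤)
  B4:   IN=(all ⊤)   OUT=(all ⊤)
  B5:   IN=(all ⊤)   OUT={b:3, e:1; rest ⊤}
  B6:   IN={b:3, e:1; rest ⊤}   OUT={e:1; rest ⊤}
  B7:   IN={e:1; rest ⊤}   OUT={d:3; rest ⊤}
  B8:   IN={d:3; rest ⊤}   OUT={d:2; rest ⊤}

Merge at B6: IN[B6] = OUT[B5] = {a: ⊤, b: 3, c: ⊤, d: ⊤, e: 1, f: ⊤}
Applying B6's transfer function to that IN value gives OUT[B6] (row B6 above).

Answer: {a: ⊤, b: ⊤, c: ⊤, d: ⊤, e: 1, f: ⊤}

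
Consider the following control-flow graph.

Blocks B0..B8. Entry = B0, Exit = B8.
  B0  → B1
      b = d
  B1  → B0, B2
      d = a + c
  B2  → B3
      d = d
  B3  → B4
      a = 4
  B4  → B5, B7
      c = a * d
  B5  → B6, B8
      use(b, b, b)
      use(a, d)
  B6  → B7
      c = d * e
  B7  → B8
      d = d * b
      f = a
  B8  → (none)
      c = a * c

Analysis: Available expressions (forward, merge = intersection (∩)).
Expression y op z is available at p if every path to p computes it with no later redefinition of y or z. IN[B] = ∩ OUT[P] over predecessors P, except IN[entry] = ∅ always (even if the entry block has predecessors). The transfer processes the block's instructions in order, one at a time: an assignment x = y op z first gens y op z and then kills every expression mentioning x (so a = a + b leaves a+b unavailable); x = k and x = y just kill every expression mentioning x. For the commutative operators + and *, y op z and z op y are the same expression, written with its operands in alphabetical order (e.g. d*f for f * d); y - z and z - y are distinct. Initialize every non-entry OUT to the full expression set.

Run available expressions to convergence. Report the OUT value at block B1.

Answer: {a+c}

Trace:
Per-block solution:
  B0:   IN={}   OUT={}
  B1:   IN={}   OUT={a+c}
  B2:   IN={a+c}   OUT={a+c}
  B3:   IN={a+c}   OUT={}
  B4:   IN={}   OUT={a*d}
  B5:   IN={a*d}   OUT={a*d}
  B6:   IN={a*d}   OUT={a*d, d*e}
  B7:   IN={a*d}   OUT={}
  B8:   IN={}   OUT={}

Merge at B1: IN[B1] = OUT[B0] = {}
Applying B1's transfer function to that IN value gives OUT[B1] (row B1 above).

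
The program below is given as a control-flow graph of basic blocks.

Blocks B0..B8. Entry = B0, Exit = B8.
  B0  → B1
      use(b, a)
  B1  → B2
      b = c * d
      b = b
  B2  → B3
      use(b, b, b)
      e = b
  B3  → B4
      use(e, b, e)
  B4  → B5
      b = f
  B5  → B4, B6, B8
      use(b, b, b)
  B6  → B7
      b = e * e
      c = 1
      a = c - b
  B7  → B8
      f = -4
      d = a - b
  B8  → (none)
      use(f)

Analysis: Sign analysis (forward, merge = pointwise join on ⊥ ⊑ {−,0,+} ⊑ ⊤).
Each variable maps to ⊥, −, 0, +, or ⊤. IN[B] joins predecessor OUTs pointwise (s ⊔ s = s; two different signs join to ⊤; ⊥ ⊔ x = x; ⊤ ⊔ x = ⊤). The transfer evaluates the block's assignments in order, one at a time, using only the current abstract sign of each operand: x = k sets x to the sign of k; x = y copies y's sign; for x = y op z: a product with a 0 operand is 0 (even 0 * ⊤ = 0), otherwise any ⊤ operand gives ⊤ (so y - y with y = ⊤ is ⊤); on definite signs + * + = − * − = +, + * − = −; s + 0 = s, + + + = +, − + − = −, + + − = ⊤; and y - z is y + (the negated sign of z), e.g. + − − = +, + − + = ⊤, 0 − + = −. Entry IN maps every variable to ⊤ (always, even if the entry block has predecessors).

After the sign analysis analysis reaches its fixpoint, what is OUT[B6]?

Per-block solution:
  B0:  IN=(all ⊤)  OUT=(all ⊤)
  B1:  IN=(all ⊤)  OUT=(all ⊤)
  B2:  IN=(all ⊤)  OUT=(all ⊤)
  B3:  IN=(all ⊤)  OUT=(all ⊤)
  B4:  IN=(all ⊤)  OUT=(all ⊤)
  B5:  IN=(all ⊤)  OUT=(all ⊤)
  B6:  IN=(all ⊤)  OUT={c:+; rest ⊤}
  B7:  IN={c:+; rest ⊤}  OUT={c:+, f:-; rest ⊤}
  B8:  IN=(all ⊤)  OUT=(all ⊤)

Merge at B6: IN[B6] = OUT[B5] = {a: ⊤, b: ⊤, c: ⊤, d: ⊤, e: ⊤, f: ⊤}
Applying B6's transfer function to that IN value gives OUT[B6] (row B6 above).

Answer: {a: ⊤, b: ⊤, c: +, d: ⊤, e: ⊤, f: ⊤}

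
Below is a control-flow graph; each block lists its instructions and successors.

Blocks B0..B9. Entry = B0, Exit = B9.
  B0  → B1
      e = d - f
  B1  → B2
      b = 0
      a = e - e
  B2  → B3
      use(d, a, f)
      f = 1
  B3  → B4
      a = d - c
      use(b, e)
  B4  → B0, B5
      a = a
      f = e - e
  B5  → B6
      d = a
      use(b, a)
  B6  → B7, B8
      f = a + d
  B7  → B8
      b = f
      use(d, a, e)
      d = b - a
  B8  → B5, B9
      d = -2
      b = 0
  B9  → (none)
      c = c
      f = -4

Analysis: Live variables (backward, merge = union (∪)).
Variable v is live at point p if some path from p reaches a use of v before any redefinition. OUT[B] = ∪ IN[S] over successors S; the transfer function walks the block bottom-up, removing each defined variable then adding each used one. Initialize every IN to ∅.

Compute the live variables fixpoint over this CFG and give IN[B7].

Per-block solution:
  B0:  IN={c, d, f}  OUT={c, d, e, f}
  B1:  IN={c, d, e, f}  OUT={a, b, c, d, e, f}
  B2:  IN={a, b, c, d, e, f}  OUT={b, c, d, e}
  B3:  IN={b, c, d, e}  OUT={a, b, c, d, e}
  B4:  IN={a, b, c, d, e}  OUT={a, b, c, d, e, f}
  B5:  IN={a, b, c, e}  OUT={a, c, d, e}
  B6:  IN={a, c, d, e}  OUT={a, c, d, e, f}
  B7:  IN={a, c, d, e, f}  OUT={a, c, e}
  B8:  IN={a, c, e}  OUT={a, b, c, e}
  B9:  IN={c}  OUT={}

Merge at B7: OUT[B7] = IN[B8] = {a, c, e}
Applying B7's transfer function to that OUT value gives IN[B7] (row B7 above).

Answer: {a, c, d, e, f}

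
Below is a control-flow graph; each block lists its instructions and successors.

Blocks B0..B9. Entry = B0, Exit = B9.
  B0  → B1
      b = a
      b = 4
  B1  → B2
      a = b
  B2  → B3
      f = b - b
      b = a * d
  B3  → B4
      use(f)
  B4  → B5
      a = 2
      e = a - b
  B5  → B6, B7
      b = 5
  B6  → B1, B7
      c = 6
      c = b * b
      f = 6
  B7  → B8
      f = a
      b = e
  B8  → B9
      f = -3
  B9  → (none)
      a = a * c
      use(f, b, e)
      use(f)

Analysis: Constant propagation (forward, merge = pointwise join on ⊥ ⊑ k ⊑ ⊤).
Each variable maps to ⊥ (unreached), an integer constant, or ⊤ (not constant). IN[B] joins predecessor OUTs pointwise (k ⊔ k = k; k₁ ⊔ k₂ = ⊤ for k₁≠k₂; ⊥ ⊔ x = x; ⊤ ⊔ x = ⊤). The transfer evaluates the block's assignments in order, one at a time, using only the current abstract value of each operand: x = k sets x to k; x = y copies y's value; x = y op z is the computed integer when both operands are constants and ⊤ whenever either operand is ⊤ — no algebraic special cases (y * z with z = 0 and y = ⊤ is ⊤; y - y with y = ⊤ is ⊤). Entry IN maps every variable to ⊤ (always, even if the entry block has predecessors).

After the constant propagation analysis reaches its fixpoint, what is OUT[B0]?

Answer: {a: ⊤, b: 4, c: ⊤, d: ⊤, e: ⊤, f: ⊤}

Derivation:
Converged values:
  B0: | IN=(all ⊤) | OUT={b:4; rest ⊤}
  B1: | IN=(all ⊤) | OUT=(all ⊤)
  B2: | IN=(all ⊤) | OUT=(all ⊤)
  B3: | IN=(all ⊤) | OUT=(all ⊤)
  B4: | IN=(all ⊤) | OUT={a:2; rest ⊤}
  B5: | IN={a:2; rest ⊤} | OUT={a:2, b:5; rest ⊤}
  B6: | IN={a:2, b:5; rest ⊤} | OUT={a:2, b:5, c:25, f:6; rest ⊤}
  B7: | IN={a:2, b:5; rest ⊤} | OUT={a:2, f:2; rest ⊤}
  B8: | IN={a:2, f:2; rest ⊤} | OUT={a:2, f:-3; rest ⊤}
  B9: | IN={a:2, f:-3; rest ⊤} | OUT={f:-3; rest ⊤}

B0 is the boundary node: IN[B0] = {a: ⊤, b: ⊤, c: ⊤, d: ⊤, e: ⊤, f: ⊤}
Applying B0's transfer function to that IN value gives OUT[B0] (row B0 above).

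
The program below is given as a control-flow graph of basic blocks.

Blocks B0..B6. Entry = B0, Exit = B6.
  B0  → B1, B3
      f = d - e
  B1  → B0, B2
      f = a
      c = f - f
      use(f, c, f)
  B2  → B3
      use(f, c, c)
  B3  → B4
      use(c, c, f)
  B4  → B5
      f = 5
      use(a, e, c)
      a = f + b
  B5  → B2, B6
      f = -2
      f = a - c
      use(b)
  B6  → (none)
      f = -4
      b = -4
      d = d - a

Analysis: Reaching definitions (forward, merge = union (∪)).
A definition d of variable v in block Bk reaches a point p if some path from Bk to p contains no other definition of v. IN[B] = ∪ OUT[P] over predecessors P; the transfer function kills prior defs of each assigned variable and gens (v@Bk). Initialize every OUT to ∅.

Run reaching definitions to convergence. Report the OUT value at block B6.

Answer: {a@B4, b@B6, c@B1, d@B6, f@B6}

Trace:
Fixpoint table:
  B0: | IN={c@B1, f@B1} | OUT={c@B1, f@B0}
  B1: | IN={c@B1, f@B0} | OUT={c@B1, f@B1}
  B2: | IN={a@B4, c@B1, f@B1, f@B5} | OUT={a@B4, c@B1, f@B1, f@B5}
  B3: | IN={a@B4, c@B1, f@B0, f@B1, f@B5} | OUT={a@B4, c@B1, f@B0, f@B1, f@B5}
  B4: | IN={a@B4, c@B1, f@B0, f@B1, f@B5} | OUT={a@B4, c@B1, f@B4}
  B5: | IN={a@B4, c@B1, f@B4} | OUT={a@B4, c@B1, f@B5}
  B6: | IN={a@B4, c@B1, f@B5} | OUT={a@B4, b@B6, c@B1, d@B6, f@B6}

Merge at B6: IN[B6] = OUT[B5] = {a@B4, c@B1, f@B5}
Applying B6's transfer function to that IN value gives OUT[B6] (row B6 above).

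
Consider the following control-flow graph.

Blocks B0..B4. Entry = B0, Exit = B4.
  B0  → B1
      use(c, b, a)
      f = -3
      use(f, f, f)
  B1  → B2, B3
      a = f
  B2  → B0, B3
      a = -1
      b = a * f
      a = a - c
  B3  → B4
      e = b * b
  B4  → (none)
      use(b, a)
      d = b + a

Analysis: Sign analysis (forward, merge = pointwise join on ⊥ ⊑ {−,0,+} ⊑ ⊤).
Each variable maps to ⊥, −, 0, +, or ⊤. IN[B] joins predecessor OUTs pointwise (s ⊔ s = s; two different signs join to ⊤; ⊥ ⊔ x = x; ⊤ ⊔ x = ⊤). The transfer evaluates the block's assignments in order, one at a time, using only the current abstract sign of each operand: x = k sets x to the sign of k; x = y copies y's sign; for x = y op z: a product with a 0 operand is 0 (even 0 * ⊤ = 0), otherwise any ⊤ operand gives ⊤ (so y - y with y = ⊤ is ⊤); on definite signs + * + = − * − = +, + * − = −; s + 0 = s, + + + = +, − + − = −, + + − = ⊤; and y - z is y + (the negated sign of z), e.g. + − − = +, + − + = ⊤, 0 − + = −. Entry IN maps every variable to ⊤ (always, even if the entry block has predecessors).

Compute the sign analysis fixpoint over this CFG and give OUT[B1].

Per-block solution:
  B0:   IN=(all ⊤)   OUT={f:-; rest ⊤}
  B1:   IN={f:-; rest ⊤}   OUT={a:-, f:-; rest ⊤}
  B2:   IN={a:-, f:-; rest ⊤}   OUT={b:+, f:-; rest ⊤}
  B3:   IN={f:-; rest ⊤}   OUT={f:-; rest ⊤}
  B4:   IN={f:-; rest ⊤}   OUT={f:-; rest ⊤}

Merge at B1: IN[B1] = OUT[B0] = {a: ⊤, b: ⊤, c: ⊤, d: ⊤, e: ⊤, f: -}
Applying B1's transfer function to that IN value gives OUT[B1] (row B1 above).

Answer: {a: -, b: ⊤, c: ⊤, d: ⊤, e: ⊤, f: -}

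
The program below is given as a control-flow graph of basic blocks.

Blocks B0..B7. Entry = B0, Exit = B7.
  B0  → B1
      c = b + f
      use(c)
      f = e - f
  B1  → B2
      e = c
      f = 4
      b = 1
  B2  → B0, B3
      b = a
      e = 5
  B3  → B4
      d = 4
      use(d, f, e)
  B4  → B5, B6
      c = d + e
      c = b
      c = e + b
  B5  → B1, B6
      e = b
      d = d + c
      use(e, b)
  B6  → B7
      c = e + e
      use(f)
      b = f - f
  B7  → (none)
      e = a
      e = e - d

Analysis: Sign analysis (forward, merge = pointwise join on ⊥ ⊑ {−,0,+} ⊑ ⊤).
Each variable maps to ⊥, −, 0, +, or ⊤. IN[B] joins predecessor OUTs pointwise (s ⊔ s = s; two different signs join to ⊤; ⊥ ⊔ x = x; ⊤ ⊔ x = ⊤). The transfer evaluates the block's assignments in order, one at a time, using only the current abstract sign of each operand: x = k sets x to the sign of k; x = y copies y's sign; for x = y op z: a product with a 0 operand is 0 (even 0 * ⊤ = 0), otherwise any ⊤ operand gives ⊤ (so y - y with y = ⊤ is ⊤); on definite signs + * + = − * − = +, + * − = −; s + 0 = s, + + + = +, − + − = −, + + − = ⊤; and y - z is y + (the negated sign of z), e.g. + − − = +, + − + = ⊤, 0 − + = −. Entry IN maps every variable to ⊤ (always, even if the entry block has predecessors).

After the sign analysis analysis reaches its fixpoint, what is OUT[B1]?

Answer: {a: ⊤, b: +, c: ⊤, d: ⊤, e: ⊤, f: +}

Working:
Fixpoint table:
  B0: | IN=(all ⊤) | OUT=(all ⊤)
  B1: | IN=(all ⊤) | OUT={b:+, f:+; rest ⊤}
  B2: | IN={b:+, f:+; rest ⊤} | OUT={e:+, f:+; rest ⊤}
  B3: | IN={e:+, f:+; rest ⊤} | OUT={d:+, e:+, f:+; rest ⊤}
  B4: | IN={d:+, e:+, f:+; rest ⊤} | OUT={d:+, e:+, f:+; rest ⊤}
  B5: | IN={d:+, e:+, f:+; rest ⊤} | OUT={f:+; rest ⊤}
  B6: | IN={f:+; rest ⊤} | OUT={f:+; rest ⊤}
  B7: | IN={f:+; rest ⊤} | OUT={f:+; rest ⊤}

Merge at B1: IN[B1] = OUT[B0] ⊔ OUT[B5] = {a: ⊤, b: ⊤, c: ⊤, d: ⊤, e: ⊤, f: ⊤}
Applying B1's transfer function to that IN value gives OUT[B1] (row B1 above).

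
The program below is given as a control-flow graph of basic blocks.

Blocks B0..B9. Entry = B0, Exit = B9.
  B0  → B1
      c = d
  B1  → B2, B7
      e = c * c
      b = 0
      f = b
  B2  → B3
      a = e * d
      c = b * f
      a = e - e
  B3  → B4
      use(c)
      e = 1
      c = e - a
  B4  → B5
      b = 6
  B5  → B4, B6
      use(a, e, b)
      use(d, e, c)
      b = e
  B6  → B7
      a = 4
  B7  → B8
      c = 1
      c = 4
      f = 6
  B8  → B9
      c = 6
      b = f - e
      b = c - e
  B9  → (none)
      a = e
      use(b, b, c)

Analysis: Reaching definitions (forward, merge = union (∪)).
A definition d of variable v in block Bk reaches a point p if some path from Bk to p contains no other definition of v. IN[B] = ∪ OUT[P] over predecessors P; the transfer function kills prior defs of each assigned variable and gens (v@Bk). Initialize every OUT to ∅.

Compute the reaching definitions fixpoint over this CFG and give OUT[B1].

Converged values:
  B0:  IN={}  OUT={c@B0}
  B1:  IN={c@B0}  OUT={b@B1, c@B0, e@B1, f@B1}
  B2:  IN={b@B1, c@B0, e@B1, f@B1}  OUT={a@B2, b@B1, c@B2, e@B1, f@B1}
  B3:  IN={a@B2, b@B1, c@B2, e@B1, f@B1}  OUT={a@B2, b@B1, c@B3, e@B3, f@B1}
  B4:  IN={a@B2, b@B1, b@B5, c@B3, e@B3, f@B1}  OUT={a@B2, b@B4, c@B3, e@B3, f@B1}
  B5:  IN={a@B2, b@B4, c@B3, e@B3, f@B1}  OUT={a@B2, b@B5, c@B3, e@B3, f@B1}
  B6:  IN={a@B2, b@B5, c@B3, e@B3, f@B1}  OUT={a@B6, b@B5, c@B3, e@B3, f@B1}
  B7:  IN={a@B6, b@B1, b@B5, c@B0, c@B3, e@B1, e@B3, f@B1}  OUT={a@B6, b@B1, b@B5, c@B7, e@B1, e@B3, f@B7}
  B8:  IN={a@B6, b@B1, b@B5, c@B7, e@B1, e@B3, f@B7}  OUT={a@B6, b@B8, c@B8, e@B1, e@B3, f@B7}
  B9:  IN={a@B6, b@B8, c@B8, e@B1, e@B3, f@B7}  OUT={a@B9, b@B8, c@B8, e@B1, e@B3, f@B7}

Merge at B1: IN[B1] = OUT[B0] = {c@B0}
Applying B1's transfer function to that IN value gives OUT[B1] (row B1 above).

Answer: {b@B1, c@B0, e@B1, f@B1}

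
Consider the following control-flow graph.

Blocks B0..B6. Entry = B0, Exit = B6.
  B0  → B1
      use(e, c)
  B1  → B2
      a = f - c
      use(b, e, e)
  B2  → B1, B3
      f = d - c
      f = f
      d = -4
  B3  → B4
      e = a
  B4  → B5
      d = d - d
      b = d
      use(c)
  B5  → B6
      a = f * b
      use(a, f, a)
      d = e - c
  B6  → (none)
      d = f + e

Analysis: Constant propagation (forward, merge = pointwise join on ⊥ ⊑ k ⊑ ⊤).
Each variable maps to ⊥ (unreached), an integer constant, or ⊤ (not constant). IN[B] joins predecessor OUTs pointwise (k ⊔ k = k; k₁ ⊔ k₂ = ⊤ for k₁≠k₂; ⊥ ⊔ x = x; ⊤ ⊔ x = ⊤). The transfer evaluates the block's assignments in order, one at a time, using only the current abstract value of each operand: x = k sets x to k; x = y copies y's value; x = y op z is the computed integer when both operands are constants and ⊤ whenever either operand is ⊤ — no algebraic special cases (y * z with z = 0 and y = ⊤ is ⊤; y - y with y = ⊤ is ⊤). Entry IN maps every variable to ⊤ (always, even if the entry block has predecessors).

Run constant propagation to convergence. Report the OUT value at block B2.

Fixpoint table:
  B0:   IN=(all ⊤)   OUT=(all ⊤)
  B1:   IN=(all ⊤)   OUT=(all ⊤)
  B2:   IN=(all ⊤)   OUT={d:-4; rest ⊤}
  B3:   IN={d:-4; rest ⊤}   OUT={d:-4; rest ⊤}
  B4:   IN={d:-4; rest ⊤}   OUT={b:0, d:0; rest ⊤}
  B5:   IN={b:0, d:0; rest ⊤}   OUT={b:0; rest ⊤}
  B6:   IN={b:0; rest ⊤}   OUT={b:0; rest ⊤}

Merge at B2: IN[B2] = OUT[B1] = {a: ⊤, b: ⊤, c: ⊤, d: ⊤, e: ⊤, f: ⊤}
Applying B2's transfer function to that IN value gives OUT[B2] (row B2 above).

Answer: {a: ⊤, b: ⊤, c: ⊤, d: -4, e: ⊤, f: ⊤}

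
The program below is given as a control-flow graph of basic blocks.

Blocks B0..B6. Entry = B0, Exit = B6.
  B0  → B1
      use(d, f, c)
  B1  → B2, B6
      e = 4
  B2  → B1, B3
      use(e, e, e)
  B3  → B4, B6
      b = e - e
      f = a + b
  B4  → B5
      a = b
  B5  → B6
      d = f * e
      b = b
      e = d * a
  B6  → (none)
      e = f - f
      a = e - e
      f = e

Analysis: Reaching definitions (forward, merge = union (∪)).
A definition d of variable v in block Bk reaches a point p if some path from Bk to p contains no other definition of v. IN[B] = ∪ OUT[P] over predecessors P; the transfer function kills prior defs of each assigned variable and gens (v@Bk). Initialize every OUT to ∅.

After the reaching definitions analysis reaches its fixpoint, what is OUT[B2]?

Answer: {e@B1}

Working:
Per-block solution:
  B0:   IN={}   OUT={}
  B1:   IN={e@B1}   OUT={e@B1}
  B2:   IN={e@B1}   OUT={e@B1}
  B3:   IN={e@B1}   OUT={b@B3, e@B1, f@B3}
  B4:   IN={b@B3, e@B1, f@B3}   OUT={a@B4, b@B3, e@B1, f@B3}
  B5:   IN={a@B4, b@B3, e@B1, f@B3}   OUT={a@B4, b@B5, d@B5, e@B5, f@B3}
  B6:   IN={a@B4, b@B3, b@B5, d@B5, e@B1, e@B5, f@B3}   OUT={a@B6, b@B3, b@B5, d@B5, e@B6, f@B6}

Merge at B2: IN[B2] = OUT[B1] = {e@B1}
Applying B2's transfer function to that IN value gives OUT[B2] (row B2 above).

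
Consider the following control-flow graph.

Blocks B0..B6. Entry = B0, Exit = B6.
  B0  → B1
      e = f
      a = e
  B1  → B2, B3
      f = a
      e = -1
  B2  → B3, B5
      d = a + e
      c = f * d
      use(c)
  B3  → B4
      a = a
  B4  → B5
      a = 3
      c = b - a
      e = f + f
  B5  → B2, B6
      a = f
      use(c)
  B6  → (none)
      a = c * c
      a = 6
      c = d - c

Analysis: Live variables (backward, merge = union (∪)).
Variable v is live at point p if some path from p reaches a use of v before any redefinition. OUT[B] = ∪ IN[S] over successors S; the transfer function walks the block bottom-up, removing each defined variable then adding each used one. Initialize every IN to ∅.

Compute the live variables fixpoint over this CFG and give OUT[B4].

Answer: {b, c, d, e, f}

Trace:
Fixpoint table:
  B0:   IN={b, d, f}   OUT={a, b, d}
  B1:   IN={a, b, d}   OUT={a, b, d, e, f}
  B2:   IN={a, b, e, f}   OUT={a, b, c, d, e, f}
  B3:   IN={a, b, d, f}   OUT={b, d, f}
  B4:   IN={b, d, f}   OUT={b, c, d, e, f}
  B5:   IN={b, c, d, e, f}   OUT={a, b, c, d, e, f}
  B6:   IN={c, d}   OUT={}

Merge at B4: OUT[B4] = IN[B5] = {b, c, d, e, f}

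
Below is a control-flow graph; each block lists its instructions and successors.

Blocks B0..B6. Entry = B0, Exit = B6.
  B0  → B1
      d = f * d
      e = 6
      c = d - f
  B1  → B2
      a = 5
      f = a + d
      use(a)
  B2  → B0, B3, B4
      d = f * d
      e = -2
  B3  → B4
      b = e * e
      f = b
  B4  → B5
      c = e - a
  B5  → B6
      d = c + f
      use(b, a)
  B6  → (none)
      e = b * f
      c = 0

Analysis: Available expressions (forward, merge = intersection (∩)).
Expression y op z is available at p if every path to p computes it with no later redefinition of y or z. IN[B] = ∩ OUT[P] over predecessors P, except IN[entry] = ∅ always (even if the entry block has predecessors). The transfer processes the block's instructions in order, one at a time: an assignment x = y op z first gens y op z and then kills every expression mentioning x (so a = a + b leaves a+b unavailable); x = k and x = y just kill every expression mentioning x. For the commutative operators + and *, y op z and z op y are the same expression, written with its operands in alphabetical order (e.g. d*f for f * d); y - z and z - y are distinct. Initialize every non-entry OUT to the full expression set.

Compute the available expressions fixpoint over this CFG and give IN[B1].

Answer: {d-f}

Working:
Converged values:
  B0:  IN={}  OUT={d-f}
  B1:  IN={d-f}  OUT={a+d}
  B2:  IN={a+d}  OUT={}
  B3:  IN={}  OUT={e*e}
  B4:  IN={}  OUT={e-a}
  B5:  IN={e-a}  OUT={c+f, e-a}
  B6:  IN={c+f, e-a}  OUT={b*f}

Merge at B1: IN[B1] = OUT[B0] = {d-f}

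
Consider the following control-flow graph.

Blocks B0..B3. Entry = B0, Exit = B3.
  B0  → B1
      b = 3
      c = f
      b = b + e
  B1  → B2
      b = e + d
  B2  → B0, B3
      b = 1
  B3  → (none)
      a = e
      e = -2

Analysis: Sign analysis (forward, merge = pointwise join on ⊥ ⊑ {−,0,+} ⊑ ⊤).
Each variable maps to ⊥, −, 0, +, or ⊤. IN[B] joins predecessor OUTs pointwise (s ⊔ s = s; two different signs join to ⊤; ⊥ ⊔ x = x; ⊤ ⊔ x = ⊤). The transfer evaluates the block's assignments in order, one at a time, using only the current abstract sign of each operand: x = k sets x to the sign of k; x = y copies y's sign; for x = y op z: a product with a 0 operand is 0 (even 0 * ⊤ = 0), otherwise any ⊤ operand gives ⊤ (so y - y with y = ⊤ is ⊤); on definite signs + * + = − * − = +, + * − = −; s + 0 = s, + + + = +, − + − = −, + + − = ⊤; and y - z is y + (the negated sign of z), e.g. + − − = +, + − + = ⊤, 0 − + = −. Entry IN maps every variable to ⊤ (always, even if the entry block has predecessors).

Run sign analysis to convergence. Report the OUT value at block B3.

Answer: {a: ⊤, b: +, c: ⊤, d: ⊤, e: -, f: ⊤}

Trace:
Fixpoint table:
  B0: | IN=(all ⊤) | OUT=(all ⊤)
  B1: | IN=(all ⊤) | OUT=(all ⊤)
  B2: | IN=(all ⊤) | OUT={b:+; rest ⊤}
  B3: | IN={b:+; rest ⊤} | OUT={b:+, e:-; rest ⊤}

Merge at B3: IN[B3] = OUT[B2] = {a: ⊤, b: +, c: ⊤, d: ⊤, e: ⊤, f: ⊤}
Applying B3's transfer function to that IN value gives OUT[B3] (row B3 above).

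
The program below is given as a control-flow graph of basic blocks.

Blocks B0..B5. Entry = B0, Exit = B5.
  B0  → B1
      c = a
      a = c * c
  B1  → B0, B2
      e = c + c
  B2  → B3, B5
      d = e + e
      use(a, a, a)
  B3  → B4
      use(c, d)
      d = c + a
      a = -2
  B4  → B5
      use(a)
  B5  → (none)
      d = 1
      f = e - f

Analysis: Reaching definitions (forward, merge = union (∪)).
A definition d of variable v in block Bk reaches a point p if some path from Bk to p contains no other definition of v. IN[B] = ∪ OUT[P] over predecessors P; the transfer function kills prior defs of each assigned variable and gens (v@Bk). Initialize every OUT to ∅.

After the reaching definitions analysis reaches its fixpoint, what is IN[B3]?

Answer: {a@B0, c@B0, d@B2, e@B1}

Derivation:
Per-block solution:
  B0: | IN={a@B0, c@B0, e@B1} | OUT={a@B0, c@B0, e@B1}
  B1: | IN={a@B0, c@B0, e@B1} | OUT={a@B0, c@B0, e@B1}
  B2: | IN={a@B0, c@B0, e@B1} | OUT={a@B0, c@B0, d@B2, e@B1}
  B3: | IN={a@B0, c@B0, d@B2, e@B1} | OUT={a@B3, c@B0, d@B3, e@B1}
  B4: | IN={a@B3, c@B0, d@B3, e@B1} | OUT={a@B3, c@B0, d@B3, e@B1}
  B5: | IN={a@B0, a@B3, c@B0, d@B2, d@B3, e@B1} | OUT={a@B0, a@B3, c@B0, d@B5, e@B1, f@B5}

Merge at B3: IN[B3] = OUT[B2] = {a@B0, c@B0, d@B2, e@B1}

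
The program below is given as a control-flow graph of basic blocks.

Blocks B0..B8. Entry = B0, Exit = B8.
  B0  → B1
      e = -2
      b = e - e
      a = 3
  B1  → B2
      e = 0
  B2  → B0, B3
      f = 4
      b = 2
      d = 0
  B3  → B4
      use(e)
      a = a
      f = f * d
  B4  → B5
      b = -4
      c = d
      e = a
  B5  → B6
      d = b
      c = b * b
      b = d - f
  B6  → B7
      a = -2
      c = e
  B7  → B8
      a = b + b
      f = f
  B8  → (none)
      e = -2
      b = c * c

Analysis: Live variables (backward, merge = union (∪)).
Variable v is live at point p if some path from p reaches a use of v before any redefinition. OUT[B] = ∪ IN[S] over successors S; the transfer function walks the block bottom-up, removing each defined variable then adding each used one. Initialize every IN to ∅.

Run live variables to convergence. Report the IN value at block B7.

Answer: {b, c, f}

Trace:
Per-block solution:
  B0: | IN={} | OUT={a}
  B1: | IN={a} | OUT={a, e}
  B2: | IN={a, e} | OUT={a, d, e, f}
  B3: | IN={a, d, e, f} | OUT={a, d, f}
  B4: | IN={a, d, f} | OUT={b, e, f}
  B5: | IN={b, e, f} | OUT={b, e, f}
  B6: | IN={b, e, f} | OUT={b, c, f}
  B7: | IN={b, c, f} | OUT={c}
  B8: | IN={c} | OUT={}

Merge at B7: OUT[B7] = IN[B8] = {c}
Applying B7's transfer function to that OUT value gives IN[B7] (row B7 above).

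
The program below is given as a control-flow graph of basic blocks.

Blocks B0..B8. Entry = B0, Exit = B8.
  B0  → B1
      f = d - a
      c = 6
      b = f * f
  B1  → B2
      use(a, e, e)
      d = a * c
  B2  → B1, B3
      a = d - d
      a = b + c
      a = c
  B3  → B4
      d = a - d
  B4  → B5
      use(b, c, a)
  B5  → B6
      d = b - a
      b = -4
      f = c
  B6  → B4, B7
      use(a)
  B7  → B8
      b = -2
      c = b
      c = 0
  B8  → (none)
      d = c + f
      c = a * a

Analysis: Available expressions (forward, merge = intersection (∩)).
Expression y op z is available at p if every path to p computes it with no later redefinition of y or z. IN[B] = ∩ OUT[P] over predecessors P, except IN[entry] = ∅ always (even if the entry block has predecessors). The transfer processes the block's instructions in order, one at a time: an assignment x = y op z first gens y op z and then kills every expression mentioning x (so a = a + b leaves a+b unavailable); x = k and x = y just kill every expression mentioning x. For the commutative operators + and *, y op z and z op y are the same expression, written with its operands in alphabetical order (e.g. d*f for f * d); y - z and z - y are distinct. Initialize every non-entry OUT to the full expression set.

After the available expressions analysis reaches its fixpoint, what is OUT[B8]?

Answer: {a*a}

Working:
Per-block solution:
  B0:   IN={}   OUT={d-a, f*f}
  B1:   IN={f*f}   OUT={a*c, f*f}
  B2:   IN={a*c, f*f}   OUT={b+c, d-d, f*f}
  B3:   IN={b+c, d-d, f*f}   OUT={b+c, f*f}
  B4:   IN={}   OUT={}
  B5:   IN={}   OUT={}
  B6:   IN={}   OUT={}
  B7:   IN={}   OUT={}
  B8:   IN={}   OUT={a*a}

Merge at B8: IN[B8] = OUT[B7] = {}
Applying B8's transfer function to that IN value gives OUT[B8] (row B8 above).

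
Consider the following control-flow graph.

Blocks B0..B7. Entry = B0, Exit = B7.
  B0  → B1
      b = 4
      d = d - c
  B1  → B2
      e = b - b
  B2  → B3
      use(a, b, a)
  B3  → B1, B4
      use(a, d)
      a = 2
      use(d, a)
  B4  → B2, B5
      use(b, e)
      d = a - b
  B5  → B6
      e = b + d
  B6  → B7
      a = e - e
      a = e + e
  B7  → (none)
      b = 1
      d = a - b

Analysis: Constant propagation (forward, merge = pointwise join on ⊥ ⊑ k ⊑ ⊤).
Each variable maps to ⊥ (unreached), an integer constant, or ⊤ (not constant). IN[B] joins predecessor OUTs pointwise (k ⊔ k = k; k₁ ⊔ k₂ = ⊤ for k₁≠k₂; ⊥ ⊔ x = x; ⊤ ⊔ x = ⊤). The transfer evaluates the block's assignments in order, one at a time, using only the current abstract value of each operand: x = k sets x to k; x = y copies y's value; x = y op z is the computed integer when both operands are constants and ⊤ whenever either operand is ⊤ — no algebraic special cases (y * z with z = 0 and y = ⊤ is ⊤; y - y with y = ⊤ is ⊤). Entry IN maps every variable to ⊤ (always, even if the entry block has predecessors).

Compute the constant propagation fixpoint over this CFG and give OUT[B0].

Converged values:
  B0:   IN=(all ⊤)   OUT={b:4; rest ⊤}
  B1:   IN={b:4; rest ⊤}   OUT={b:4, e:0; rest ⊤}
  B2:   IN={b:4, e:0; rest ⊤}   OUT={b:4, e:0; rest ⊤}
  B3:   IN={b:4, e:0; rest ⊤}   OUT={a:2, b:4, e:0; rest ⊤}
  B4:   IN={a:2, b:4, e:0; rest ⊤}   OUT={a:2, b:4, d:-2, e:0; rest ⊤}
  B5:   IN={a:2, b:4, d:-2, e:0; rest ⊤}   OUT={a:2, b:4, d:-2, e:2; rest ⊤}
  B6:   IN={a:2, b:4, d:-2, e:2; rest ⊤}   OUT={a:4, b:4, d:-2, e:2; rest ⊤}
  B7:   IN={a:4, b:4, d:-2, e:2; rest ⊤}   OUT={a:4, b:1, d:3, e:2; rest ⊤}

B0 is the boundary node: IN[B0] = {a: ⊤, b: ⊤, c: ⊤, d: ⊤, e: ⊤, f: ⊤}
Applying B0's transfer function to that IN value gives OUT[B0] (row B0 above).

Answer: {a: ⊤, b: 4, c: ⊤, d: ⊤, e: ⊤, f: ⊤}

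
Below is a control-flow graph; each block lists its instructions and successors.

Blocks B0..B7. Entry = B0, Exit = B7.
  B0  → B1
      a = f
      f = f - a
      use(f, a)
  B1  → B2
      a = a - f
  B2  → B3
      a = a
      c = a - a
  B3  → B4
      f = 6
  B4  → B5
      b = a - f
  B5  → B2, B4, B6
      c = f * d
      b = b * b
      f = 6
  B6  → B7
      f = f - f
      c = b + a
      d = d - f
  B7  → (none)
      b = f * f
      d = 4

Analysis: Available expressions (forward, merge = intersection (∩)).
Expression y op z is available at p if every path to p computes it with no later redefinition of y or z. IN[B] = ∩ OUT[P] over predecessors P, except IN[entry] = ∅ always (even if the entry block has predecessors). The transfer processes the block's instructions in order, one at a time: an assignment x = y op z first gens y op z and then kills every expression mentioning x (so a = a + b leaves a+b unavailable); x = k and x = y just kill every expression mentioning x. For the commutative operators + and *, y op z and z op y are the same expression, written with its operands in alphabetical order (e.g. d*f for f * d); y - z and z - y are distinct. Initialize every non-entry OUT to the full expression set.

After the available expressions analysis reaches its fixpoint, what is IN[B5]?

Fixpoint table:
  B0:   IN={}   OUT={}
  B1:   IN={}   OUT={}
  B2:   IN={}   OUT={a-a}
  B3:   IN={a-a}   OUT={a-a}
  B4:   IN={a-a}   OUT={a-a, a-f}
  B5:   IN={a-a, a-f}   OUT={a-a}
  B6:   IN={a-a}   OUT={a+b, a-a}
  B7:   IN={a+b, a-a}   OUT={a-a, f*f}

Merge at B5: IN[B5] = OUT[B4] = {a-a, a-f}

Answer: {a-a, a-f}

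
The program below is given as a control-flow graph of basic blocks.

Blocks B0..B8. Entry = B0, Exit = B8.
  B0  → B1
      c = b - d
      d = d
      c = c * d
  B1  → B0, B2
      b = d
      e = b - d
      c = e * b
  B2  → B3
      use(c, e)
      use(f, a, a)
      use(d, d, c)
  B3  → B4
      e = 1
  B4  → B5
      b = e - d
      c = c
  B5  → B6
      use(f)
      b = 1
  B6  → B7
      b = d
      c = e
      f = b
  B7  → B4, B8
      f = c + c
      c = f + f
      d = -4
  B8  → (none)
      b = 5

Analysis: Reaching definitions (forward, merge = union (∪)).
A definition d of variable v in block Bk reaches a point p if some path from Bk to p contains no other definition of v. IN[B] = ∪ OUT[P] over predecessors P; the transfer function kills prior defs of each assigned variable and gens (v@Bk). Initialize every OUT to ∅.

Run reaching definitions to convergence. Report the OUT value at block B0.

Answer: {b@B1, c@B0, d@B0, e@B1}

Working:
Converged values:
  B0: | IN={b@B1, c@B1, d@B0, e@B1} | OUT={b@B1, c@B0, d@B0, e@B1}
  B1: | IN={b@B1, c@B0, d@B0, e@B1} | OUT={b@B1, c@B1, d@B0, e@B1}
  B2: | IN={b@B1, c@B1, d@B0, e@B1} | OUT={b@B1, c@B1, d@B0, e@B1}
  B3: | IN={b@B1, c@B1, d@B0, e@B1} | OUT={b@B1, c@B1, d@B0, e@B3}
  B4: | IN={b@B1, b@B6, c@B1, c@B7, d@B0, d@B7, e@B3, f@B7} | OUT={b@B4, c@B4, d@B0, d@B7, e@B3, f@B7}
  B5: | IN={b@B4, c@B4, d@B0, d@B7, e@B3, f@B7} | OUT={b@B5, c@B4, d@B0, d@B7, e@B3, f@B7}
  B6: | IN={b@B5, c@B4, d@B0, d@B7, e@B3, f@B7} | OUT={b@B6, c@B6, d@B0, d@B7, e@B3, f@B6}
  B7: | IN={b@B6, c@B6, d@B0, d@B7, e@B3, f@B6} | OUT={b@B6, c@B7, d@B7, e@B3, f@B7}
  B8: | IN={b@B6, c@B7, d@B7, e@B3, f@B7} | OUT={b@B8, c@B7, d@B7, e@B3, f@B7}

Merge at B0 (entry node, so the boundary value {} is joined with the incoming edge(s)): IN[B0] = {} ⊔ OUT[B1] = {b@B1, c@B1, d@B0, e@B1}
Applying B0's transfer function to that IN value gives OUT[B0] (row B0 above).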